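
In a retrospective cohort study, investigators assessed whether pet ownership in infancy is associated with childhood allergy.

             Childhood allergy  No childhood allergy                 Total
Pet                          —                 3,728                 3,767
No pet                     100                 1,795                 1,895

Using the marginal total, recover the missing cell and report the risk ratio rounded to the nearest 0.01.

0.20

The missing cell is in the exposed row: 3767 − 3728 = 39.
So a = 39, b = 3728, c = 100, d = 1795.
RR = [a/(a+b)] / [c/(c+d)] = (39/3767) / (100/1895) = 0.01035/0.05277 = 0.19619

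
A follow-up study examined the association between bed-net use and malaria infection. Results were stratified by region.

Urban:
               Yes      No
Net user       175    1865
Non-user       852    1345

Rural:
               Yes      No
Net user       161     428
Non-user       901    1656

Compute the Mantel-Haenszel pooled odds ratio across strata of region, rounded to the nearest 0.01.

OR_MH = Σ(aᵢdᵢ/nᵢ) / Σ(bᵢcᵢ/nᵢ), where nᵢ is the stratum total.
Stratum 1 (Urban): n = 4237; a·d/n = 175·1345/4237 = 55.5523; b·c/n = 1865·852/4237 = 375.0248
Stratum 2 (Rural): n = 3146; a·d/n = 161·1656/3146 = 84.7476; b·c/n = 428·901/3146 = 122.5772
OR_MH = (55.5523 + 84.7476) / (375.0248 + 122.5772) = 140.2999 / 497.6020 = 0.28195

0.28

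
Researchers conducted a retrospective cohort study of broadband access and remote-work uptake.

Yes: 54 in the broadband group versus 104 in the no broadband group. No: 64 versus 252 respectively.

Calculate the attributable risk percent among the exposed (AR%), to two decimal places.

From the description: a = 54, b = 64, c = 104, d = 252.
Risk in exposed = 54/118 = 0.45763; risk in unexposed = 104/356 = 0.29213.
RR = 0.45763/0.29213 = 1.56649
AR% = (RR − 1)/RR × 100 = (1.56649 − 1)/1.56649 × 100 = 36.1631%

36.16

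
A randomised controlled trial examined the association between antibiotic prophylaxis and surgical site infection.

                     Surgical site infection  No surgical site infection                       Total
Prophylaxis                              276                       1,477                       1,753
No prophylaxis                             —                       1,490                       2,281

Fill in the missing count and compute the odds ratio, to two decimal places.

0.35

The missing cell is in the unexposed row: 2281 − 1490 = 791.
So a = 276, b = 1477, c = 791, d = 1490.
OR = (a·d)/(b·c) = (276 × 1490) / (1477 × 791) = 411240 / 1168307 = 0.35200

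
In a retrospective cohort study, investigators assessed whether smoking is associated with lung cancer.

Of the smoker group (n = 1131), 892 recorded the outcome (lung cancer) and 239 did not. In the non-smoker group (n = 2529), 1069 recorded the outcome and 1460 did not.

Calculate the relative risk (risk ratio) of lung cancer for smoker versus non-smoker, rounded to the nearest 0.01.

1.87

From the description: a = 892, b = 239, c = 1069, d = 1460.
Risk in exposed = 892/1131 = 0.78868; risk in unexposed = 1069/2529 = 0.42270.
RR = 0.78868 / 0.42270 = 1.86584
The risk among the exposed is 1.87 times that among the unexposed.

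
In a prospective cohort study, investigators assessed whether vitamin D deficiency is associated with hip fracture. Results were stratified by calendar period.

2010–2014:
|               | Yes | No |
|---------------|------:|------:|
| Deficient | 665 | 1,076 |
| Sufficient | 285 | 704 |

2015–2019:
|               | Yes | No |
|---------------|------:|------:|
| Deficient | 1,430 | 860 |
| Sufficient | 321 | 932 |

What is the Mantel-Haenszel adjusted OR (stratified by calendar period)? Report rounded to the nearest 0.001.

OR_MH = Σ(aᵢdᵢ/nᵢ) / Σ(bᵢcᵢ/nᵢ), where nᵢ is the stratum total.
Stratum 1 (2010–2014): n = 2730; a·d/n = 665·704/2730 = 171.4872; b·c/n = 1076·285/2730 = 112.3297
Stratum 2 (2015–2019): n = 3543; a·d/n = 1430·932/3543 = 376.1671; b·c/n = 860·321/3543 = 77.9170
OR_MH = (171.4872 + 376.1671) / (112.3297 + 77.9170) = 547.6543 / 190.2467 = 2.87865

2.879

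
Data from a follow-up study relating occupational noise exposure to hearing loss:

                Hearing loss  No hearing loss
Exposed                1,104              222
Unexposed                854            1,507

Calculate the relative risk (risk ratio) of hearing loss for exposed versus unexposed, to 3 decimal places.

2.302

Cells: a = 1104, b = 222, c = 854, d = 1507.
Risk in exposed = 1104/1326 = 0.83258; risk in unexposed = 854/2361 = 0.36171.
RR = 0.83258 / 0.36171 = 2.30178
The risk among the exposed is 2.30 times that among the unexposed.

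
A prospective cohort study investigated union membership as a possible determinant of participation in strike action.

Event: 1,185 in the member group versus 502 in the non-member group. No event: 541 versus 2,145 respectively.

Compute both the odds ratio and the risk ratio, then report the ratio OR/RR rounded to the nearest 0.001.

2.585

From the description: a = 1185, b = 541, c = 502, d = 2145.
OR = (1185·2145)/(541·502) = 2541825/271582 = 9.35933
Risk in exposed = 1185/1726 = 0.68656; risk in unexposed = 502/2647 = 0.18965; RR = 3.62016
OR/RR = 9.35933 / 3.62016 = 2.58534
The outcome is not rare, so the OR lies further from 1 than the RR.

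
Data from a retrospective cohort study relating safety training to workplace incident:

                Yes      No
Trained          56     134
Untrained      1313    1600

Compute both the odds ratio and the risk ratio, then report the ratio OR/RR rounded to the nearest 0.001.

0.779

Cells: a = 56, b = 134, c = 1313, d = 1600.
OR = (56·1600)/(134·1313) = 89600/175942 = 0.50926
Risk in exposed = 56/190 = 0.29474; risk in unexposed = 1313/2913 = 0.45074; RR = 0.65390
OR/RR = 0.50926 / 0.65390 = 0.77880
The outcome is not rare, so the OR lies further from 1 than the RR.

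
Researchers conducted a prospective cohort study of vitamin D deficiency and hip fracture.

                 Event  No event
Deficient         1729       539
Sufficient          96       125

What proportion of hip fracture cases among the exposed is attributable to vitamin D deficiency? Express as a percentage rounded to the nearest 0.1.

Cells: a = 1729, b = 539, c = 96, d = 125.
Risk in exposed = 1729/2268 = 0.76235; risk in unexposed = 96/221 = 0.43439.
RR = 0.76235/0.43439 = 1.75498
AR% = (RR − 1)/RR × 100 = (1.75498 − 1)/1.75498 × 100 = 43.0194%

43.0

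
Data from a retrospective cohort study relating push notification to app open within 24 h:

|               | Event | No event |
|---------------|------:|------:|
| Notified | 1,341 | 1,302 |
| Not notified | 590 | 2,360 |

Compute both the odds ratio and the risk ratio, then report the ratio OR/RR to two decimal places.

Cells: a = 1341, b = 1302, c = 590, d = 2360.
OR = (1341·2360)/(1302·590) = 3164760/768180 = 4.11982
Risk in exposed = 1341/2643 = 0.50738; risk in unexposed = 590/2950 = 0.20000; RR = 2.53689
OR/RR = 4.11982 / 2.53689 = 1.62396
The outcome is not rare, so the OR lies further from 1 than the RR.

1.62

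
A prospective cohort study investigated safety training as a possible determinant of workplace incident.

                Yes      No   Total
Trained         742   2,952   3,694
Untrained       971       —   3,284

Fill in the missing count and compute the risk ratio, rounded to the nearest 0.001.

The missing cell is in the unexposed row: 3284 − 971 = 2313.
So a = 742, b = 2952, c = 971, d = 2313.
RR = [a/(a+b)] / [c/(c+d)] = (742/3694) / (971/3284) = 0.20087/0.29568 = 0.67935

0.679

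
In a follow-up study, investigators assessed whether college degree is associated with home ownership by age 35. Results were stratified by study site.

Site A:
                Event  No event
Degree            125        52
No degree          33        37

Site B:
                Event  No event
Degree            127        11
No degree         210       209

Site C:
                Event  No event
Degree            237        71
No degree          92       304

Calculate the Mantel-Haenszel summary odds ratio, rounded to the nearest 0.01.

OR_MH = Σ(aᵢdᵢ/nᵢ) / Σ(bᵢcᵢ/nᵢ), where nᵢ is the stratum total.
Stratum 1 (Site A): n = 247; a·d/n = 125·37/247 = 18.7247; b·c/n = 52·33/247 = 6.9474
Stratum 2 (Site B): n = 557; a·d/n = 127·209/557 = 47.6535; b·c/n = 11·210/557 = 4.1472
Stratum 3 (Site C): n = 704; a·d/n = 237·304/704 = 102.3409; b·c/n = 71·92/704 = 9.2784
OR_MH = (18.7247 + 47.6535 + 102.3409) / (6.9474 + 4.1472 + 9.2784) = 168.7191 / 20.3730 = 8.28151

8.28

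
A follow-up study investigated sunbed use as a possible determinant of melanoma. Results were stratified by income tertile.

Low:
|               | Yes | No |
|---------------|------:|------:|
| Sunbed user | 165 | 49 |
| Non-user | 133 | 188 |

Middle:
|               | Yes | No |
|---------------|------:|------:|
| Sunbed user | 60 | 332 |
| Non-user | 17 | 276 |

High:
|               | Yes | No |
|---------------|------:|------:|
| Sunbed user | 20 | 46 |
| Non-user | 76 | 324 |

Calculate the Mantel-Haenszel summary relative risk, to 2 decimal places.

1.92

RR_MH = Σ(aᵢ·n₀ᵢ/nᵢ) / Σ(cᵢ·n₁ᵢ/nᵢ), with n₁ᵢ = aᵢ+bᵢ (exposed), n₀ᵢ = cᵢ+dᵢ (unexposed), nᵢ = n₁ᵢ+n₀ᵢ.
Stratum 1 (Low): n₁ = 214, n₀ = 321, n = 535; a·n₀/n = 165·321/535 = 99.0000; c·n₁/n = 133·214/535 = 53.2000
Stratum 2 (Middle): n₁ = 392, n₀ = 293, n = 685; a·n₀/n = 60·293/685 = 25.6642; c·n₁/n = 17·392/685 = 9.7285
Stratum 3 (High): n₁ = 66, n₀ = 400, n = 466; a·n₀/n = 20·400/466 = 17.1674; c·n₁/n = 76·66/466 = 10.7639
RR_MH = (99.0000 + 25.6642 + 17.1674) / (53.2000 + 9.7285 + 10.7639) = 141.8316 / 73.6924 = 1.92464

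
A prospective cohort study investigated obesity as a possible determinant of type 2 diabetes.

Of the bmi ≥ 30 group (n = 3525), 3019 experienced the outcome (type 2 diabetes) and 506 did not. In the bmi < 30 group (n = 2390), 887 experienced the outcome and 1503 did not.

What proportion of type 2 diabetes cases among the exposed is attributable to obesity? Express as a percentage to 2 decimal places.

56.67

From the description: a = 3019, b = 506, c = 887, d = 1503.
Risk in exposed = 3019/3525 = 0.85645; risk in unexposed = 887/2390 = 0.37113.
RR = 0.85645/0.37113 = 2.30769
AR% = (RR − 1)/RR × 100 = (2.30769 − 1)/2.30769 × 100 = 56.6667%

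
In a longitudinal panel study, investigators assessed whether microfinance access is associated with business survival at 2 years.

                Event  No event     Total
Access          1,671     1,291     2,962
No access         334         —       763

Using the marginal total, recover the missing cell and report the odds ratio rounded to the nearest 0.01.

The missing cell is in the unexposed row: 763 − 334 = 429.
So a = 1671, b = 1291, c = 334, d = 429.
OR = (a·d)/(b·c) = (1671 × 429) / (1291 × 334) = 716859 / 431194 = 1.66250

1.66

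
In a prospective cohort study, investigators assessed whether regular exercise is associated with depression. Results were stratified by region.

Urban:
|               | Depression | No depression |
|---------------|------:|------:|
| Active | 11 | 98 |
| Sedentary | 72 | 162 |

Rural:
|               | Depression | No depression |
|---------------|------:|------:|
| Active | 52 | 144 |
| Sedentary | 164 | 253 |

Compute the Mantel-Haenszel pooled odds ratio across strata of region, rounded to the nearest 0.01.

0.45

OR_MH = Σ(aᵢdᵢ/nᵢ) / Σ(bᵢcᵢ/nᵢ), where nᵢ is the stratum total.
Stratum 1 (Urban): n = 343; a·d/n = 11·162/343 = 5.1953; b·c/n = 98·72/343 = 20.5714
Stratum 2 (Rural): n = 613; a·d/n = 52·253/613 = 21.4617; b·c/n = 144·164/613 = 38.5253
OR_MH = (5.1953 + 21.4617) / (20.5714 + 38.5253) = 26.6570 / 59.0967 = 0.45107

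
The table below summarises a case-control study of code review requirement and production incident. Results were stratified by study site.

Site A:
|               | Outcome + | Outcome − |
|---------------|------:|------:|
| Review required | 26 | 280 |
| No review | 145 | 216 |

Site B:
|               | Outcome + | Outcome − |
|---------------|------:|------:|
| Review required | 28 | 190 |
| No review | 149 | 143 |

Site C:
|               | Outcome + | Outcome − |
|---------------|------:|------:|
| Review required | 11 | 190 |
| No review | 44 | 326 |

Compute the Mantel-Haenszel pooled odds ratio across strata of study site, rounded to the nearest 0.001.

0.172

OR_MH = Σ(aᵢdᵢ/nᵢ) / Σ(bᵢcᵢ/nᵢ), where nᵢ is the stratum total.
Stratum 1 (Site A): n = 667; a·d/n = 26·216/667 = 8.4198; b·c/n = 280·145/667 = 60.8696
Stratum 2 (Site B): n = 510; a·d/n = 28·143/510 = 7.8510; b·c/n = 190·149/510 = 55.5098
Stratum 3 (Site C): n = 571; a·d/n = 11·326/571 = 6.2802; b·c/n = 190·44/571 = 14.6410
OR_MH = (8.4198 + 7.8510 + 6.2802) / (60.8696 + 55.5098 + 14.6410) = 22.5510 / 131.0203 = 0.17212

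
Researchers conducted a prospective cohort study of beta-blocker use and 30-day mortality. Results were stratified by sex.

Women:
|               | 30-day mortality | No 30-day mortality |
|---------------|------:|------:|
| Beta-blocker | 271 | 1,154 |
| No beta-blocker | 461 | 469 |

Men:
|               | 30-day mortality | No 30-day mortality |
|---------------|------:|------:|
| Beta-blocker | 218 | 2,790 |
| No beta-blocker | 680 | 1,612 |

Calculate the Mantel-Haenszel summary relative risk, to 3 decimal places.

RR_MH = Σ(aᵢ·n₀ᵢ/nᵢ) / Σ(cᵢ·n₁ᵢ/nᵢ), with n₁ᵢ = aᵢ+bᵢ (exposed), n₀ᵢ = cᵢ+dᵢ (unexposed), nᵢ = n₁ᵢ+n₀ᵢ.
Stratum 1 (Women): n₁ = 1425, n₀ = 930, n = 2355; a·n₀/n = 271·930/2355 = 107.0191; c·n₁/n = 461·1425/2355 = 278.9490
Stratum 2 (Men): n₁ = 3008, n₀ = 2292, n = 5300; a·n₀/n = 218·2292/5300 = 94.2747; c·n₁/n = 680·3008/5300 = 385.9321
RR_MH = (107.0191 + 94.2747) / (278.9490 + 385.9321) = 201.2938 / 664.8811 = 0.30275

0.303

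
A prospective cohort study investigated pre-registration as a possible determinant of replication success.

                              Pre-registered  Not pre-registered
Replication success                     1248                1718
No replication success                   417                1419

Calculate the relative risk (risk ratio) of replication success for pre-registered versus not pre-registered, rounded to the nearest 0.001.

Reading the table with exposure as columns: a = 1248 (Pre-registered, case), b = 417 (Pre-registered, non-case), c = 1718 (Not pre-registered, case), d = 1419.
Risk in exposed = 1248/1665 = 0.74955; risk in unexposed = 1718/3137 = 0.54766.
RR = 0.74955 / 0.54766 = 1.36865
The risk among the exposed is 1.37 times that among the unexposed.

1.369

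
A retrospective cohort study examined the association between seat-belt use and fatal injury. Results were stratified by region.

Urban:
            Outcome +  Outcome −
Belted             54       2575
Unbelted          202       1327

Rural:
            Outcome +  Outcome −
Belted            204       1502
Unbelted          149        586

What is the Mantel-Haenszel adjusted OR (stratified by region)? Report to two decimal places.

OR_MH = Σ(aᵢdᵢ/nᵢ) / Σ(bᵢcᵢ/nᵢ), where nᵢ is the stratum total.
Stratum 1 (Urban): n = 4158; a·d/n = 54·1327/4158 = 17.2338; b·c/n = 2575·202/4158 = 125.0962
Stratum 2 (Rural): n = 2441; a·d/n = 204·586/2441 = 48.9734; b·c/n = 1502·149/2441 = 91.6829
OR_MH = (17.2338 + 48.9734) / (125.0962 + 91.6829) = 66.2071 / 216.7791 = 0.30541

0.31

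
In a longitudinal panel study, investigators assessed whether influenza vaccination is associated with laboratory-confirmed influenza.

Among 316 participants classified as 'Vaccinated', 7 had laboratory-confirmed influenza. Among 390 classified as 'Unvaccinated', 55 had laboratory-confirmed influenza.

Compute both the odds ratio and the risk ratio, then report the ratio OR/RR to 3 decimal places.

From the description: a = 7, b = 309, c = 55, d = 335.
OR = (7·335)/(309·55) = 2345/16995 = 0.13798
Risk in exposed = 7/316 = 0.02215; risk in unexposed = 55/390 = 0.14103; RR = 0.15708
OR/RR = 0.13798 / 0.15708 = 0.87843
The outcome is not rare, so the OR lies further from 1 than the RR.

0.878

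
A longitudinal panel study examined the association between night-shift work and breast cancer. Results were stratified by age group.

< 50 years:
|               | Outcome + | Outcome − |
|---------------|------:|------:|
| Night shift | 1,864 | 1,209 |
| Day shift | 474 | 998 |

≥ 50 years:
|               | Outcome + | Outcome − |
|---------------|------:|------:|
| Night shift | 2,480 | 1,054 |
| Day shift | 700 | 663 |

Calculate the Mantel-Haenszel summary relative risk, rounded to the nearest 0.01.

1.57

RR_MH = Σ(aᵢ·n₀ᵢ/nᵢ) / Σ(cᵢ·n₁ᵢ/nᵢ), with n₁ᵢ = aᵢ+bᵢ (exposed), n₀ᵢ = cᵢ+dᵢ (unexposed), nᵢ = n₁ᵢ+n₀ᵢ.
Stratum 1 (< 50 years): n₁ = 3073, n₀ = 1472, n = 4545; a·n₀/n = 1864·1472/4545 = 603.6981; c·n₁/n = 474·3073/4545 = 320.4845
Stratum 2 (≥ 50 years): n₁ = 3534, n₀ = 1363, n = 4897; a·n₀/n = 2480·1363/4897 = 690.2675; c·n₁/n = 700·3534/4897 = 505.1664
RR_MH = (603.6981 + 690.2675) / (320.4845 + 505.1664) = 1293.9656 / 825.6509 = 1.56721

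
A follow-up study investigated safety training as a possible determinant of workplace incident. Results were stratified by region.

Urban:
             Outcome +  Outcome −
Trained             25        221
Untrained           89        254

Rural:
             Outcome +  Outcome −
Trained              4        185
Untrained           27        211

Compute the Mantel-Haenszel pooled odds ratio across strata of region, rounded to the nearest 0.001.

0.283

OR_MH = Σ(aᵢdᵢ/nᵢ) / Σ(bᵢcᵢ/nᵢ), where nᵢ is the stratum total.
Stratum 1 (Urban): n = 589; a·d/n = 25·254/589 = 10.7810; b·c/n = 221·89/589 = 33.3939
Stratum 2 (Rural): n = 427; a·d/n = 4·211/427 = 1.9766; b·c/n = 185·27/427 = 11.6979
OR_MH = (10.7810 + 1.9766) / (33.3939 + 11.6979) = 12.7576 / 45.0918 = 0.28292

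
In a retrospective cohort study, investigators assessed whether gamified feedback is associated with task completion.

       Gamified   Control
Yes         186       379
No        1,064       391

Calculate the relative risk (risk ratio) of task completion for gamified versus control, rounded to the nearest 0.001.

0.302

Reading the table with exposure as columns: a = 186 (Gamified, case), b = 1064 (Gamified, non-case), c = 379 (Control, case), d = 391.
Risk in exposed = 186/1250 = 0.14880; risk in unexposed = 379/770 = 0.49221.
RR = 0.14880 / 0.49221 = 0.30231
The risk is 70% lower among the exposed than among the unexposed.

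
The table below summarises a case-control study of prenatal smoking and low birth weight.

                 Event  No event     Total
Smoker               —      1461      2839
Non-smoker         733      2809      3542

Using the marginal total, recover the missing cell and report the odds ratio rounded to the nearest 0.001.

3.614

The missing cell is in the exposed row: 2839 − 1461 = 1378.
So a = 1378, b = 1461, c = 733, d = 2809.
OR = (a·d)/(b·c) = (1378 × 2809) / (1461 × 733) = 3870802 / 1070913 = 3.61449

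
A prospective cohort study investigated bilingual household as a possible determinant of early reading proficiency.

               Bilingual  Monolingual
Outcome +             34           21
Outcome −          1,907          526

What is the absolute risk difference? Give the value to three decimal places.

Reading the table with exposure as columns: a = 34 (Bilingual, case), b = 1907 (Bilingual, non-case), c = 21 (Monolingual, case), d = 526.
Risk in exposed = 34/1941 = 0.017517; risk in unexposed = 21/547 = 0.038391.
Risk difference = 0.017517 − 0.038391 = -0.020874

-0.021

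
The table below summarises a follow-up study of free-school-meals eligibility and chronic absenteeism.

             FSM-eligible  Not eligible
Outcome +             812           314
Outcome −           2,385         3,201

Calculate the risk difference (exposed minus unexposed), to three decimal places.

Reading the table with exposure as columns: a = 812 (FSM-eligible, case), b = 2385 (FSM-eligible, non-case), c = 314 (Not eligible, case), d = 3201.
Risk in exposed = 812/3197 = 0.253988; risk in unexposed = 314/3515 = 0.089331.
Risk difference = 0.253988 − 0.089331 = 0.164657

0.165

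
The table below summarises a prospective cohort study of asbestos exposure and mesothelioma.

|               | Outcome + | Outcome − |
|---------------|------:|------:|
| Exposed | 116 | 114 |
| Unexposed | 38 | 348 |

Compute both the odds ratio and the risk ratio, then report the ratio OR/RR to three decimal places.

Cells: a = 116, b = 114, c = 38, d = 348.
OR = (116·348)/(114·38) = 40368/4332 = 9.31856
Risk in exposed = 116/230 = 0.50435; risk in unexposed = 38/386 = 0.09845; RR = 5.12311
OR/RR = 9.31856 / 5.12311 = 1.81893
The outcome is not rare, so the OR lies further from 1 than the RR.

1.819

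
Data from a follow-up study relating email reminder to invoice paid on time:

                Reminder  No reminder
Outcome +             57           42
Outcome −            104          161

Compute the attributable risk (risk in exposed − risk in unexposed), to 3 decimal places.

0.147

Reading the table with exposure as columns: a = 57 (Reminder, case), b = 104 (Reminder, non-case), c = 42 (No reminder, case), d = 161.
Risk in exposed = 57/161 = 0.354037; risk in unexposed = 42/203 = 0.206897.
Risk difference = 0.354037 − 0.206897 = 0.147141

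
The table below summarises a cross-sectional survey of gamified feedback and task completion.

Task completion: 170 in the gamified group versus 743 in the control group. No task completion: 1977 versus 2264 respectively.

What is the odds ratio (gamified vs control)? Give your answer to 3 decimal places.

From the description: a = 170, b = 1977, c = 743, d = 2264.
OR = (a·d)/(b·c) = (170 × 2264) / (1977 × 743) = 384880 / 1468911 = 0.26202
Exposure is associated with lower odds of task completion (OR = 0.26 < 1).

0.262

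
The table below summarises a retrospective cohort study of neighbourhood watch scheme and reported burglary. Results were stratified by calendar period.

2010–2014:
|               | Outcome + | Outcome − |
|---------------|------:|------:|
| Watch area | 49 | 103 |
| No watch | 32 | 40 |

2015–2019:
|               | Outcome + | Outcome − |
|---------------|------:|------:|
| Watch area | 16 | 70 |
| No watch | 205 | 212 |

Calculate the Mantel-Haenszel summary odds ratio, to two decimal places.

OR_MH = Σ(aᵢdᵢ/nᵢ) / Σ(bᵢcᵢ/nᵢ), where nᵢ is the stratum total.
Stratum 1 (2010–2014): n = 224; a·d/n = 49·40/224 = 8.7500; b·c/n = 103·32/224 = 14.7143
Stratum 2 (2015–2019): n = 503; a·d/n = 16·212/503 = 6.7435; b·c/n = 70·205/503 = 28.5288
OR_MH = (8.7500 + 6.7435) / (14.7143 + 28.5288) = 15.4935 / 43.2431 = 0.35829

0.36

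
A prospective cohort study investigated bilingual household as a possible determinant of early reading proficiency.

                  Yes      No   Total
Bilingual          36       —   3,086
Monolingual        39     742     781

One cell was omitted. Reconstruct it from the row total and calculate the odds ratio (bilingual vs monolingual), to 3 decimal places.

The missing cell is in the exposed row: 3086 − 36 = 3050.
So a = 36, b = 3050, c = 39, d = 742.
OR = (a·d)/(b·c) = (36 × 742) / (3050 × 39) = 26712 / 118950 = 0.22456

0.225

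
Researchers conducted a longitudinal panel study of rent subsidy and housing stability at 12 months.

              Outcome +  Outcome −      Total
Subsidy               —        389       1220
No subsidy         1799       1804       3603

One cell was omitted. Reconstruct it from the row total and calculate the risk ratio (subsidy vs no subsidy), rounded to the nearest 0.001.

The missing cell is in the exposed row: 1220 − 389 = 831.
So a = 831, b = 389, c = 1799, d = 1804.
RR = [a/(a+b)] / [c/(c+d)] = (831/1220) / (1799/3603) = 0.68115/0.49931 = 1.36419

1.364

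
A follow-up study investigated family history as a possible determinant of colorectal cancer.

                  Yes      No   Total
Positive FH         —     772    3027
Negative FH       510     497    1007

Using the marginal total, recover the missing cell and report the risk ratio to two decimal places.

1.47

The missing cell is in the exposed row: 3027 − 772 = 2255.
So a = 2255, b = 772, c = 510, d = 497.
RR = [a/(a+b)] / [c/(c+d)] = (2255/3027) / (510/1007) = 0.74496/0.50645 = 1.47093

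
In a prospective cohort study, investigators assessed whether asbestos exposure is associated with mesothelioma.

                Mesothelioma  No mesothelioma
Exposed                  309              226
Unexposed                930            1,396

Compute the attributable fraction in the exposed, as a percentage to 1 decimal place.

30.8

Cells: a = 309, b = 226, c = 930, d = 1396.
Risk in exposed = 309/535 = 0.57757; risk in unexposed = 930/2326 = 0.39983.
RR = 0.57757/0.39983 = 1.44455
AR% = (RR − 1)/RR × 100 = (1.44455 − 1)/1.44455 × 100 = 30.7741%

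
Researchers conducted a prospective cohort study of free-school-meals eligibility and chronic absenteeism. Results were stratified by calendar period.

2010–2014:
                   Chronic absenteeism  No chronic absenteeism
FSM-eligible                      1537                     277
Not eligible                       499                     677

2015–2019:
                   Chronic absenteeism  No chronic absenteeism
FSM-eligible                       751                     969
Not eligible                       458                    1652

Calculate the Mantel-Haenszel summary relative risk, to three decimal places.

RR_MH = Σ(aᵢ·n₀ᵢ/nᵢ) / Σ(cᵢ·n₁ᵢ/nᵢ), with n₁ᵢ = aᵢ+bᵢ (exposed), n₀ᵢ = cᵢ+dᵢ (unexposed), nᵢ = n₁ᵢ+n₀ᵢ.
Stratum 1 (2010–2014): n₁ = 1814, n₀ = 1176, n = 2990; a·n₀/n = 1537·1176/2990 = 604.5191; c·n₁/n = 499·1814/2990 = 302.7378
Stratum 2 (2015–2019): n₁ = 1720, n₀ = 2110, n = 3830; a·n₀/n = 751·2110/3830 = 413.7363; c·n₁/n = 458·1720/3830 = 205.6815
RR_MH = (604.5191 + 413.7363) / (302.7378 + 205.6815) = 1018.2554 / 508.4193 = 2.00279

2.003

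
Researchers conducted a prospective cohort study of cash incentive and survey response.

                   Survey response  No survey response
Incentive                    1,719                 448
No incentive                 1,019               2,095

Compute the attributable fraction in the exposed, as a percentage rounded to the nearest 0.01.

58.75

Cells: a = 1719, b = 448, c = 1019, d = 2095.
Risk in exposed = 1719/2167 = 0.79326; risk in unexposed = 1019/3114 = 0.32723.
RR = 0.79326/0.32723 = 2.42416
AR% = (RR − 1)/RR × 100 = (2.42416 − 1)/2.42416 × 100 = 58.7486%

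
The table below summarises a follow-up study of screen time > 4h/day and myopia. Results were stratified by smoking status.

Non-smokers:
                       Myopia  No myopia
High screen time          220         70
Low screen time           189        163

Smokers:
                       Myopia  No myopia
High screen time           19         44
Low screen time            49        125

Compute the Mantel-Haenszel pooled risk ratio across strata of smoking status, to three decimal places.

RR_MH = Σ(aᵢ·n₀ᵢ/nᵢ) / Σ(cᵢ·n₁ᵢ/nᵢ), with n₁ᵢ = aᵢ+bᵢ (exposed), n₀ᵢ = cᵢ+dᵢ (unexposed), nᵢ = n₁ᵢ+n₀ᵢ.
Stratum 1 (Non-smokers): n₁ = 290, n₀ = 352, n = 642; a·n₀/n = 220·352/642 = 120.6231; c·n₁/n = 189·290/642 = 85.3738
Stratum 2 (Smokers): n₁ = 63, n₀ = 174, n = 237; a·n₀/n = 19·174/237 = 13.9494; c·n₁/n = 49·63/237 = 13.0253
RR_MH = (120.6231 + 13.9494) / (85.3738 + 13.0253) = 134.5724 / 98.3991 = 1.36762

1.368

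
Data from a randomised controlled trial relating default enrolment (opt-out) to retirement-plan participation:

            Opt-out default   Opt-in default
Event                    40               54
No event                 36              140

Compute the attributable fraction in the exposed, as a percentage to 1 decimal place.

Reading the table with exposure as columns: a = 40 (Opt-out default, case), b = 36 (Opt-out default, non-case), c = 54 (Opt-in default, case), d = 140.
Risk in exposed = 40/76 = 0.52632; risk in unexposed = 54/194 = 0.27835.
RR = 0.52632/0.27835 = 1.89084
AR% = (RR − 1)/RR × 100 = (1.89084 − 1)/1.89084 × 100 = 47.1134%

47.1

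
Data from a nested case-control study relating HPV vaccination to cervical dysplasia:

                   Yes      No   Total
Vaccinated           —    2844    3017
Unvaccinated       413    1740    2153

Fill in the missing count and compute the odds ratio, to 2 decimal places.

The missing cell is in the exposed row: 3017 − 2844 = 173.
So a = 173, b = 2844, c = 413, d = 1740.
OR = (a·d)/(b·c) = (173 × 1740) / (2844 × 413) = 301020 / 1174572 = 0.25628

0.26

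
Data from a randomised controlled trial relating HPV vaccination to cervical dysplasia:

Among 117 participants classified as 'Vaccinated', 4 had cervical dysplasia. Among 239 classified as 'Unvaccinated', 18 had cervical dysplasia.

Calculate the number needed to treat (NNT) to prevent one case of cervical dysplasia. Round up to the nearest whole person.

Risk in treated group = 4/117 = 0.03419; risk in control = 18/239 = 0.07531.
Absolute risk reduction = 0.07531 − 0.03419 = 0.04113
NNT = 1 / ARR = 1 / 0.04113 = 24.316 → round up → 25

25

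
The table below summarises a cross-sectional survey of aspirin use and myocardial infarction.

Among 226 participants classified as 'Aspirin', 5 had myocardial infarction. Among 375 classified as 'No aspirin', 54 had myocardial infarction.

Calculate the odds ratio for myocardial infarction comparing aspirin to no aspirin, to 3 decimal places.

0.134

From the description: a = 5, b = 221, c = 54, d = 321.
OR = (a·d)/(b·c) = (5 × 321) / (221 × 54) = 1605 / 11934 = 0.13449
Exposure is associated with lower odds of myocardial infarction (OR = 0.13 < 1).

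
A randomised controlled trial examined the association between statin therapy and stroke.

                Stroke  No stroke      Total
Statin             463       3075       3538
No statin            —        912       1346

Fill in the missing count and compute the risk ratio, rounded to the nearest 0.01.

The missing cell is in the unexposed row: 1346 − 912 = 434.
So a = 463, b = 3075, c = 434, d = 912.
RR = [a/(a+b)] / [c/(c+d)] = (463/3538) / (434/1346) = 0.13086/0.32244 = 0.40586

0.41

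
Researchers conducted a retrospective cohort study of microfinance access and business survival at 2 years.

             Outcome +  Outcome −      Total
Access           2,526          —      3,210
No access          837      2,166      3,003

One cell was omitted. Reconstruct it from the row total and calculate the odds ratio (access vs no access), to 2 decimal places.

9.56

The missing cell is in the exposed row: 3210 − 2526 = 684.
So a = 2526, b = 684, c = 837, d = 2166.
OR = (a·d)/(b·c) = (2526 × 2166) / (684 × 837) = 5471316 / 572508 = 9.55675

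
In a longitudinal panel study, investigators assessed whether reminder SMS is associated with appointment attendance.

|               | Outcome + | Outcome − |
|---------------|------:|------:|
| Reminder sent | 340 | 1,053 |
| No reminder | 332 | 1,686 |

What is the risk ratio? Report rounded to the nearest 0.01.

Cells: a = 340, b = 1053, c = 332, d = 1686.
Risk in exposed = 340/1393 = 0.24408; risk in unexposed = 332/2018 = 0.16452.
RR = 0.24408 / 0.16452 = 1.48358
The risk among the exposed is 1.48 times that among the unexposed.

1.48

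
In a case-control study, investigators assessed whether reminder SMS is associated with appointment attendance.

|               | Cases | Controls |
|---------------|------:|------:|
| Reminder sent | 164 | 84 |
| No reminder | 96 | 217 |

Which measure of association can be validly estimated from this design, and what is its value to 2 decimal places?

4.41

Cells: a = 164, b = 84, c = 96, d = 217.
This is a case-control study: participants were sampled on outcome status, so risks in the source population cannot be estimated directly — relative risk is not valid here. The odds ratio is the appropriate measure.
OR = (a·d)/(b·c) = (164 × 217) / (84 × 96) = 35588 / 8064 = 4.41319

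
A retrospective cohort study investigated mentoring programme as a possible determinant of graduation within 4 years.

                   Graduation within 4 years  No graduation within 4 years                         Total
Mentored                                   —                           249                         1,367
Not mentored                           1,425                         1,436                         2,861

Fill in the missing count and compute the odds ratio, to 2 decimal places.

The missing cell is in the exposed row: 1367 − 249 = 1118.
So a = 1118, b = 249, c = 1425, d = 1436.
OR = (a·d)/(b·c) = (1118 × 1436) / (249 × 1425) = 1605448 / 354825 = 4.52462

4.52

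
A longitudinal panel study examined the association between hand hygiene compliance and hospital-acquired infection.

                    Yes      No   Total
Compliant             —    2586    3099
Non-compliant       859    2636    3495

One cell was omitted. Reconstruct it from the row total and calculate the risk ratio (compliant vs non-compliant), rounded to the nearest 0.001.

0.674

The missing cell is in the exposed row: 3099 − 2586 = 513.
So a = 513, b = 2586, c = 859, d = 2636.
RR = [a/(a+b)] / [c/(c+d)] = (513/3099) / (859/3495) = 0.16554/0.24578 = 0.67352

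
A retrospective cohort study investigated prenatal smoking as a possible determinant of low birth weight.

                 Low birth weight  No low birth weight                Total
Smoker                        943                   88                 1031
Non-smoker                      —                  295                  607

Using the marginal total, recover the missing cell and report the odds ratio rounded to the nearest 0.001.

The missing cell is in the unexposed row: 607 − 295 = 312.
So a = 943, b = 88, c = 312, d = 295.
OR = (a·d)/(b·c) = (943 × 295) / (88 × 312) = 278185 / 27456 = 10.13203

10.132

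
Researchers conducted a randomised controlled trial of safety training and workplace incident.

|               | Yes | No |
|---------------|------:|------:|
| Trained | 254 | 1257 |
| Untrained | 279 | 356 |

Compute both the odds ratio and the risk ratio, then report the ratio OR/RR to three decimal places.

Cells: a = 254, b = 1257, c = 279, d = 356.
OR = (254·356)/(1257·279) = 90424/350703 = 0.25784
Risk in exposed = 254/1511 = 0.16810; risk in unexposed = 279/635 = 0.43937; RR = 0.38259
OR/RR = 0.25784 / 0.38259 = 0.67392
The outcome is not rare, so the OR lies further from 1 than the RR.

0.674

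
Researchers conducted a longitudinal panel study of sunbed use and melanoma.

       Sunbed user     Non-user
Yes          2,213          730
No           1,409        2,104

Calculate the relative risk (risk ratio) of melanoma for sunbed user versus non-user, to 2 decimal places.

Reading the table with exposure as columns: a = 2213 (Sunbed user, case), b = 1409 (Sunbed user, non-case), c = 730 (Non-user, case), d = 2104.
Risk in exposed = 2213/3622 = 0.61099; risk in unexposed = 730/2834 = 0.25759.
RR = 0.61099 / 0.25759 = 2.37197
The risk among the exposed is 2.37 times that among the unexposed.

2.37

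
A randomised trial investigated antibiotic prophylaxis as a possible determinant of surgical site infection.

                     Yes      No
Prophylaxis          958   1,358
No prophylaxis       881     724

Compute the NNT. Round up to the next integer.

Risk in treated group = 958/2316 = 0.41364; risk in control = 881/1605 = 0.54891.
Absolute risk reduction = 0.54891 − 0.41364 = 0.13527
NNT = 1 / ARR = 1 / 0.13527 = 7.393 → round up → 8

8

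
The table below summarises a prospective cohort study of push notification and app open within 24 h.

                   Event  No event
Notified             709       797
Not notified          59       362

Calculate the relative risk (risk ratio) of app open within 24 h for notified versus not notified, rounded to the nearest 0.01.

Cells: a = 709, b = 797, c = 59, d = 362.
Risk in exposed = 709/1506 = 0.47078; risk in unexposed = 59/421 = 0.14014.
RR = 0.47078 / 0.14014 = 3.35932
The risk among the exposed is 3.36 times that among the unexposed.

3.36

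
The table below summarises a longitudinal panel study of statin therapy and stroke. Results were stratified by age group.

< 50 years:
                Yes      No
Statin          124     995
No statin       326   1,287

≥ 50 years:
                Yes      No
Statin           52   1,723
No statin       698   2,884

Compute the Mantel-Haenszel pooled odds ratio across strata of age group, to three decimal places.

0.252

OR_MH = Σ(aᵢdᵢ/nᵢ) / Σ(bᵢcᵢ/nᵢ), where nᵢ is the stratum total.
Stratum 1 (< 50 years): n = 2732; a·d/n = 124·1287/2732 = 58.4143; b·c/n = 995·326/2732 = 118.7299
Stratum 2 (≥ 50 years): n = 5357; a·d/n = 52·2884/5357 = 27.9948; b·c/n = 1723·698/5357 = 224.5014
OR_MH = (58.4143 + 27.9948) / (118.7299 + 224.5014) = 86.4091 / 343.2313 = 0.25175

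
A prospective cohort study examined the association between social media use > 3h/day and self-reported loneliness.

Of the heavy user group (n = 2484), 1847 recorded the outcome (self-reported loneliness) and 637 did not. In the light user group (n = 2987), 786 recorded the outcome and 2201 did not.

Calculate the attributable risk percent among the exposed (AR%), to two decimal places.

From the description: a = 1847, b = 637, c = 786, d = 2201.
Risk in exposed = 1847/2484 = 0.74356; risk in unexposed = 786/2987 = 0.26314.
RR = 0.74356/0.26314 = 2.82571
AR% = (RR − 1)/RR × 100 = (2.82571 − 1)/2.82571 × 100 = 64.6107%

64.61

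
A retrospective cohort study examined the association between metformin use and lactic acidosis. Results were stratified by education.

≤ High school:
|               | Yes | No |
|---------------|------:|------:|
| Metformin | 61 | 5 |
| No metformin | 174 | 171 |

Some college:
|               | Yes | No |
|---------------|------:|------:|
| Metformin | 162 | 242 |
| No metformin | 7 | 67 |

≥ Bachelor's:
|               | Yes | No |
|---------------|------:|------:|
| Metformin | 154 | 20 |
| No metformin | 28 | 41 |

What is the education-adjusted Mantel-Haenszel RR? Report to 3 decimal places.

2.226

RR_MH = Σ(aᵢ·n₀ᵢ/nᵢ) / Σ(cᵢ·n₁ᵢ/nᵢ), with n₁ᵢ = aᵢ+bᵢ (exposed), n₀ᵢ = cᵢ+dᵢ (unexposed), nᵢ = n₁ᵢ+n₀ᵢ.
Stratum 1 (≤ High school): n₁ = 66, n₀ = 345, n = 411; a·n₀/n = 61·345/411 = 51.2044; c·n₁/n = 174·66/411 = 27.9416
Stratum 2 (Some college): n₁ = 404, n₀ = 74, n = 478; a·n₀/n = 162·74/478 = 25.0795; c·n₁/n = 7·404/478 = 5.9163
Stratum 3 (≥ Bachelor's): n₁ = 174, n₀ = 69, n = 243; a·n₀/n = 154·69/243 = 43.7284; c·n₁/n = 28·174/243 = 20.0494
RR_MH = (51.2044 + 25.0795 + 43.7284) / (27.9416 + 5.9163 + 20.0494) = 120.0123 / 53.9073 = 2.22627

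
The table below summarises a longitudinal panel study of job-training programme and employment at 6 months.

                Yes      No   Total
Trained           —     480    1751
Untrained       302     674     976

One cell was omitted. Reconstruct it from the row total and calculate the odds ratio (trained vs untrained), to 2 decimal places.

The missing cell is in the exposed row: 1751 − 480 = 1271.
So a = 1271, b = 480, c = 302, d = 674.
OR = (a·d)/(b·c) = (1271 × 674) / (480 × 302) = 856654 / 144960 = 5.90959

5.91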